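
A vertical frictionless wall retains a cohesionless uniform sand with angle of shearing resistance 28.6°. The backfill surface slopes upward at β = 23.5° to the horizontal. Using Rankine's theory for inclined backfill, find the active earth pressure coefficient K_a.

K_a = cos β · (cos β − √(cos²β − cos²φ)) / (cos β + √(cos²β − cos²φ)).
cos β = 0.9171, cos φ = 0.8780, √(cos²β − cos²φ) = 0.2648.
K_a = 0.9171 × (0.9171 − 0.2648)/(0.9171 + 0.2648) = 0.5061.

0.506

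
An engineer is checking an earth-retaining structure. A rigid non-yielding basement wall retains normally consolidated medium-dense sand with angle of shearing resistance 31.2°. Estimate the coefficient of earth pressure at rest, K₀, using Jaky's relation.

K₀ = 1 − sin φ' = 1 − sin 31.2° = 0.4820.

0.482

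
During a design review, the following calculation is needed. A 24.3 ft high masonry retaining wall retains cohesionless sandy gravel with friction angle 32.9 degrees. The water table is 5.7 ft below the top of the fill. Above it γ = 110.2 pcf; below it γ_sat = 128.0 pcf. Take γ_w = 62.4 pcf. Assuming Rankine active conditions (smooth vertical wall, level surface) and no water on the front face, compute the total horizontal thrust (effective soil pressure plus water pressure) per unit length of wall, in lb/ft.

K_a = tan²(45° − φ/2) = 0.2960.
γ' = 128.0 − 62.4 = 65.60 pcf. Depth below WT = 18.6 ft.
σ'_h at WT = K_a γ d_w = 185.9 psf; at base = 185.9 + K_a γ' × 18.6 = 547.2 psf.
P₁ (0–5.7 ft) = ½×185.9×5.7 = 530.0. P₂ (5.7–24.3 ft) = ½(185.9+547.2)×18.6 = 6818.
P_w = ½ γ_w h₂² = 0.5×62.4×18.6² = 10790. Total = 530.0+6818+10790 = 18140 lb/ft.

18100 lb/ft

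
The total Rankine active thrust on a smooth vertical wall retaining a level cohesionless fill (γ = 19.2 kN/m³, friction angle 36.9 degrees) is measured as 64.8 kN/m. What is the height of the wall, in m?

K_a = 0.2497. P_a = ½ K_a γ H² ⇒ H = √(2P_a/(K_a γ)).
H = √(2×64.8/(0.2497×19.2)) = 5.200 m.

5.20 m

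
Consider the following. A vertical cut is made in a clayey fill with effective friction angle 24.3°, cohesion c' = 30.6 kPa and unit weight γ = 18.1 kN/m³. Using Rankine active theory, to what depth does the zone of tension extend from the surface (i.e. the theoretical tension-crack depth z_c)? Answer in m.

K_a = tan²(45° − 24.3°/2) = 0.4169; √K_a = 0.6457.
The active pressure is zero where K_a γ z = 2c√K_a, so z_c = 2c/(γ√K_a) = 2×30.6/(18.1×0.6457) = 5.237 m.

5.24 m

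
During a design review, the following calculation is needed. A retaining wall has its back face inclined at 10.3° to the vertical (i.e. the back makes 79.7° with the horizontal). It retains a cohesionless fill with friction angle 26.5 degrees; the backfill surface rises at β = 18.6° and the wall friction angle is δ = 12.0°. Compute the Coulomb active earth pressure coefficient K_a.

0.604

K_a = sin²(α+φ) / [sin²α · sin(α−δ) · (1 + √{sin(φ+δ)sin(φ−β) / (sin(α−δ)sin(α+β))})²].
With α = 79.7°, φ = 26.5°, δ = 12.0°, β = 18.6°: K_a = 0.6039.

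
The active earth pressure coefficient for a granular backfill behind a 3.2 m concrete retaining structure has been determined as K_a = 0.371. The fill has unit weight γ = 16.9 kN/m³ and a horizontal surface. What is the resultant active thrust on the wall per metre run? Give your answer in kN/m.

32.1 kN/m

P = ½ K_a γ H² = 0.5 × 0.371 × 16.9 × 3.2² = 32.10 kN/m.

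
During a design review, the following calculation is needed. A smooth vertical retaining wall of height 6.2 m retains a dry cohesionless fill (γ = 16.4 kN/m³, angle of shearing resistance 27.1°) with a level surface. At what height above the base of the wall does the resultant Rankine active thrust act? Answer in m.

2.07 m

K_a = 0.3741.
The pressure distribution is triangular, so the resultant acts at H/3 above the base = 6.2/3 = 2.067 m.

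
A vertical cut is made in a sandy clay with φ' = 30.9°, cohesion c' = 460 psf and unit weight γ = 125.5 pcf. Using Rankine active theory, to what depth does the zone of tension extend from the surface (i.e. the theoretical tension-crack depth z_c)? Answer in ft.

K_a = tan²(45° − 30.9°/2) = 0.3214; √K_a = 0.5669.
The active pressure is zero where K_a γ z = 2c√K_a, so z_c = 2c/(γ√K_a) = 2×460/(125.5×0.5669) = 12.93 ft.

12.9 ft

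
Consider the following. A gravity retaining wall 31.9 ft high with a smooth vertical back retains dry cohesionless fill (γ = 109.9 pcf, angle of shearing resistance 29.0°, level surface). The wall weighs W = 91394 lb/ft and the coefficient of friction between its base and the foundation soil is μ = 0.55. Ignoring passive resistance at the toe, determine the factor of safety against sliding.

K_a = tan²(45° − 29.0°/2) = 0.3470.
P_a = ½K_aγH² = 0.5×0.3470×109.9×31.9² = 19400 lb/ft, acting at H/3 = 10.63 ft above the base.
FS_sliding = μW / P_a = 0.55×91394 / 19400 = 2.591.

2.59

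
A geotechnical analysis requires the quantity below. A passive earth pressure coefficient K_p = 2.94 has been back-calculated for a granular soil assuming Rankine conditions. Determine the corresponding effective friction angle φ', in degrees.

29.5°

K_p = (1+sin φ)/(1−sin φ) ⇒ sin φ = (K_p − 1)/(K_p + 1) = 0.4924.
φ = arcsin(0.4924) = 29.50°.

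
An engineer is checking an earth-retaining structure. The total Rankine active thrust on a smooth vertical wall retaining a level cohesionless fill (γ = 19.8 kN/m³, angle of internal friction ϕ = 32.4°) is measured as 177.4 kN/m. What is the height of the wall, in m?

K_a = 0.3022. P_a = ½ K_a γ H² ⇒ H = √(2P_a/(K_a γ)).
H = √(2×177.4/(0.3022×19.8)) = 7.700 m.

7.70 m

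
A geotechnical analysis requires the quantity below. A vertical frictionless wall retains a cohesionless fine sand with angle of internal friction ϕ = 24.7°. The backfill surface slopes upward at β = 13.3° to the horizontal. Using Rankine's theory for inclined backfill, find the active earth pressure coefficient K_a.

0.460

K_a = cos β · (cos β − √(cos²β − cos²φ)) / (cos β + √(cos²β − cos²φ)).
cos β = 0.9732, cos φ = 0.9085, √(cos²β − cos²φ) = 0.3488.
K_a = 0.9732 × (0.9732 − 0.3488)/(0.9732 + 0.3488) = 0.4596.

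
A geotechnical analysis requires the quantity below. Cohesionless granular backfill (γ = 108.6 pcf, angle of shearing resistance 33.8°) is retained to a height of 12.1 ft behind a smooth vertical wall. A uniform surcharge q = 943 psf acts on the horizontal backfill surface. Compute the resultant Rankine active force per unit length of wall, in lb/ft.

K_a = tan²(45° − φ/2) = 0.2851.
Soil triangle: ½ K_a γ H² = 0.5×0.2851×108.6×12.1² = 2267 lb/ft.
Surcharge rectangle: K_a q H = 0.2851×943×12.1 = 3253 lb/ft.
Total = 2267 + 3253 = 5520 lb/ft.

5520 lb/ft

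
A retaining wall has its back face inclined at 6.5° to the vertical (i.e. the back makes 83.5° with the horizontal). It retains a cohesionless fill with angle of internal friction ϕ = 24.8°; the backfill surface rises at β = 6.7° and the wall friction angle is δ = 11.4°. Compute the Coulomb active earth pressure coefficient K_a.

K_a = sin²(α+φ) / [sin²α · sin(α−δ) · (1 + √{sin(φ+δ)sin(φ−β) / (sin(α−δ)sin(α+β))})²].
With α = 83.5°, φ = 24.8°, δ = 11.4°, β = 6.7°: K_a = 0.4633.

0.463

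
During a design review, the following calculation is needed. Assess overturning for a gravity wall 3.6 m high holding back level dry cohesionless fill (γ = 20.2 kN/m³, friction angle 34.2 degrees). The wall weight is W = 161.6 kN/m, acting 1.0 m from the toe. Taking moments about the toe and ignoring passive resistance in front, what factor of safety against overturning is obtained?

3.67

K_a = tan²(45° − 34.2°/2) = 0.2803.
P_a = ½K_aγH² = 0.5×0.2803×20.2×3.6² = 36.70 kN/m, acting at H/3 = 1.200 m above the base.
Overturning moment M_o = P_a × H/3 = 36.70 × 1.200 = 44.03.
Resisting moment M_r = W × 1.0 = 161.6 × 1.0 = 161.6.
FS_overturning = M_r/M_o = 161.6/44.03 = 3.670.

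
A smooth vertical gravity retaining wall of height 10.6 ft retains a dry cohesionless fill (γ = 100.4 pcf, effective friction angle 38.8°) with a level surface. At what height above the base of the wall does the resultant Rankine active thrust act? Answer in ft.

K_a = 0.2296.
The pressure distribution is triangular, so the resultant acts at H/3 above the base = 10.6/3 = 3.533 ft.

3.53 ft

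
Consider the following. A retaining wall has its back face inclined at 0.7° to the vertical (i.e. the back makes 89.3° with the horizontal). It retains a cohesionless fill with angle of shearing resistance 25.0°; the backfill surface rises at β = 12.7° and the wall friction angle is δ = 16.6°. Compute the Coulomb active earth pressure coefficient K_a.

K_a = sin²(α+φ) / [sin²α · sin(α−δ) · (1 + √{sin(φ+δ)sin(φ−β) / (sin(α−δ)sin(α+β))})²].
With α = 89.3°, φ = 25.0°, δ = 16.6°, β = 12.7°: K_a = 0.4509.

0.451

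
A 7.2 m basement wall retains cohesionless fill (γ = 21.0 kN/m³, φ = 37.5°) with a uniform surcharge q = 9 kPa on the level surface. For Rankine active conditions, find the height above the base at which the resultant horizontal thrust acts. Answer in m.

K_a = 0.2432.
Triangular part P₁ = ½K_aγH² = 132.4 at H/3 = 2.400 m; rectangular part P₂ = K_a q H = 15.76 at H/2 = 3.600 m.
ȳ = (P₁·2.400 + P₂·3.600)/(P₁+P₂) = 2.528 m.

2.53 m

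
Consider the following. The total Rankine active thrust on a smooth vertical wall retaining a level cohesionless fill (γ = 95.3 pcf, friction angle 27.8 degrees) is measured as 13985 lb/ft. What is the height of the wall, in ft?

28.4 ft

K_a = 0.3639. P_a = ½ K_a γ H² ⇒ H = √(2P_a/(K_a γ)).
H = √(2×13985/(0.3639×95.3)) = 28.40 ft.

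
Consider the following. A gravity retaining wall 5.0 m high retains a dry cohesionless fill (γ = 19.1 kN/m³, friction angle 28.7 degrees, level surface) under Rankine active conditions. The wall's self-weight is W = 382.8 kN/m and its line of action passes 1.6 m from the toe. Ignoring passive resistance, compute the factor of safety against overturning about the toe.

4.38

K_a = tan²(45° − 28.7°/2) = 0.3511.
P_a = ½K_aγH² = 0.5×0.3511×19.1×5.0² = 83.84 kN/m, acting at H/3 = 1.667 m above the base.
Overturning moment M_o = P_a × H/3 = 83.84 × 1.667 = 139.7.
Resisting moment M_r = W × 1.6 = 382.8 × 1.6 = 612.5.
FS_overturning = M_r/M_o = 612.5/139.7 = 4.383.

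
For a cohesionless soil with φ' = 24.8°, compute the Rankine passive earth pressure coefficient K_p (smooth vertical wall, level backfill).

2.45

K_p = (1 + sin φ)/(1 − sin φ) = tan²(45° + 24.8°/2) = 2.445.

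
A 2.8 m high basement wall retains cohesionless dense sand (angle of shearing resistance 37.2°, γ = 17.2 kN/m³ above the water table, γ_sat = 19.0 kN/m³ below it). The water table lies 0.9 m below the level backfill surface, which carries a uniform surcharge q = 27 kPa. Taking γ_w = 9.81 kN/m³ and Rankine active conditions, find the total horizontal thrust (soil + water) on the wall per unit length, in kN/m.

49.4 kN/m

K_a = tan²(45° − φ/2) = 0.2464.
γ' = 19.0 − 9.81 = 9.190 kN/m³. h₂ = H − d_w = 1.9 m.
σ'_h: at surface K_a·q = 6.653; at WT K_a(q+γd_w) = 10.47; at base K_a(q+γd_w+γ'h₂) = 14.77 kPa.
P₁ = ½(6.653+10.47)×0.9 = 7.704; P₂ = ½(10.47+14.77)×1.9 = 23.98; P_w = ½γ_w h₂² = 17.71.
Total = 7.704+23.98+17.71 = 49.39 kN/m.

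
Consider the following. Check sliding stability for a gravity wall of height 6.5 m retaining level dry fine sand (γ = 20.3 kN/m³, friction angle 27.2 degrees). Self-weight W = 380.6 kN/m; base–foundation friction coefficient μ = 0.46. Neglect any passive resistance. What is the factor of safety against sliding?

1.10

K_a = tan²(45° − 27.2°/2) = 0.3726.
P_a = ½K_aγH² = 0.5×0.3726×20.3×6.5² = 159.8 kN/m, acting at H/3 = 2.167 m above the base.
FS_sliding = μW / P_a = 0.46×380.6 / 159.8 = 1.096.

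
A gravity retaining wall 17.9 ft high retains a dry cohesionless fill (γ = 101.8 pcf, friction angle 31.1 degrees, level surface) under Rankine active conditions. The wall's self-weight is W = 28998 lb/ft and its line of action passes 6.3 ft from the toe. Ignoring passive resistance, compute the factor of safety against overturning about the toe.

5.89

K_a = tan²(45° − 31.1°/2) = 0.3188.
P_a = ½K_aγH² = 0.5×0.3188×101.8×17.9² = 5199 lb/ft, acting at H/3 = 5.967 ft above the base.
Overturning moment M_o = P_a × H/3 = 5199 × 5.967 = 31020.
Resisting moment M_r = W × 6.3 = 28998 × 6.3 = 182700.
FS_overturning = M_r/M_o = 182700/31020 = 5.889.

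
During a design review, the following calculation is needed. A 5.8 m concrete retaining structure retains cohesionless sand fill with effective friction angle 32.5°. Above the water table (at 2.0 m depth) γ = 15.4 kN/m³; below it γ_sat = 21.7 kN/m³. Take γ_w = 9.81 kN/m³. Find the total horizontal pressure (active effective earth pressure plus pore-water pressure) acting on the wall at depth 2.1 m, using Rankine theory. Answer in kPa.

10.6 kPa

K_a = (1 − sin φ)/(1 + sin φ) = 0.3010.
γ' = 21.7 − 9.81 = 11.89 kN/m³.
Effective vertical stress at 2.1 m: σ'_v = 15.4×2.0 + 11.89×0.100 = 31.99 kPa.
σ'_h = K_a σ'_v = 0.3010 × 31.99 = 9.628 kPa; u = γ_w × 0.100 = 0.9810 kPa.
Total σ_h = 9.628 + 0.9810 = 10.61 kPa.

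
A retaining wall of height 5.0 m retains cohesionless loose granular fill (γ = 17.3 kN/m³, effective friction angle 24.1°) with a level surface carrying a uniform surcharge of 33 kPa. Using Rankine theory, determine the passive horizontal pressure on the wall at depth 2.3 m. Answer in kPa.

173 kPa

K_p = (1 + sin φ)/(1 − sin φ) = 2.380.
σ_v = γz + q = 17.3 × 2.3 + 33 = 72.79 kPa.
σ_h = K_p σ_v = 2.380 × 72.79 = 173.3 kPa.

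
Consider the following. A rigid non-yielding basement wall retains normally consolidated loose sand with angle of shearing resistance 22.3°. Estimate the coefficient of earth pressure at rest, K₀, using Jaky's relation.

0.621

K₀ = 1 − sin φ' = 1 − sin 22.3° = 0.6205.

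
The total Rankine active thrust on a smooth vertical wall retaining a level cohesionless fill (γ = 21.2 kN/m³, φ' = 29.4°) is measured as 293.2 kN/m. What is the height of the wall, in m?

K_a = 0.3415. P_a = ½ K_a γ H² ⇒ H = √(2P_a/(K_a γ)).
H = √(2×293.2/(0.3415×21.2)) = 9.000 m.

9.00 m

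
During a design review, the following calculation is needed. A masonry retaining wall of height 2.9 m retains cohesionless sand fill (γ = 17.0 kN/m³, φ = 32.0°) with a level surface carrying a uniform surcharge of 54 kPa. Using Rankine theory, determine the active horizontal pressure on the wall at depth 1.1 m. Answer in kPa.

22.3 kPa

K_a = (1 − sin φ)/(1 + sin φ) = 0.3073.
σ_v = γz + q = 17.0 × 1.1 + 54 = 72.70 kPa.
σ_h = K_a σ_v = 0.3073 × 72.70 = 22.34 kPa.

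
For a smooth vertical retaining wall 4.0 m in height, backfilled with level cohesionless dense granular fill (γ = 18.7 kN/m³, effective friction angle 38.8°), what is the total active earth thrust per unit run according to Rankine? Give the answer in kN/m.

34.3 kN/m

K_a = tan²(45° − φ/2) = 0.2296.
P_a = ½ K_a γ H² = 0.5 × 0.2296 × 18.7 × 4.0² = 34.34 kN/m.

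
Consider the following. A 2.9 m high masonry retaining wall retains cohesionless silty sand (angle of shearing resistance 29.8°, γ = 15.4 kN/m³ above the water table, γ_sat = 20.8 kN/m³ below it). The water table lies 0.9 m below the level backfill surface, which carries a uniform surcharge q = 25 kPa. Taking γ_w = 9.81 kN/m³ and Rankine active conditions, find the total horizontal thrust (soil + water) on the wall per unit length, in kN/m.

K_a = tan²(45° − φ/2) = 0.3360.
γ' = 20.8 − 9.81 = 10.99 kN/m³. h₂ = H − d_w = 2.0 m.
σ'_h: at surface K_a·q = 8.401; at WT K_a(q+γd_w) = 13.06; at base K_a(q+γd_w+γ'h₂) = 20.44 kPa.
P₁ = ½(8.401+13.06)×0.9 = 9.656; P₂ = ½(13.06+20.44)×2.0 = 33.50; P_w = ½γ_w h₂² = 19.62.
Total = 9.656+33.50+19.62 = 62.78 kN/m.

62.8 kN/m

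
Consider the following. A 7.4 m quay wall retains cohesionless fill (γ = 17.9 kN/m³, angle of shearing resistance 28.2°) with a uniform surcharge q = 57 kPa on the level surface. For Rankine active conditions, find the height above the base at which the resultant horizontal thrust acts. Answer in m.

K_a = 0.3582.
Triangular part P₁ = ½K_aγH² = 175.5 at H/3 = 2.467 m; rectangular part P₂ = K_a q H = 151.1 at H/2 = 3.700 m.
ȳ = (P₁·2.467 + P₂·3.700)/(P₁+P₂) = 3.037 m.

3.04 m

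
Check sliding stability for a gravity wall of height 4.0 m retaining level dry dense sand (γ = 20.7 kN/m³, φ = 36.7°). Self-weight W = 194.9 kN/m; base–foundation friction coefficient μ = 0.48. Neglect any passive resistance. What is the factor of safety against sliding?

2.24

K_a = tan²(45° − 36.7°/2) = 0.2519.
P_a = ½K_aγH² = 0.5×0.2519×20.7×4.0² = 41.71 kN/m, acting at H/3 = 1.333 m above the base.
FS_sliding = μW / P_a = 0.48×194.9 / 41.71 = 2.243.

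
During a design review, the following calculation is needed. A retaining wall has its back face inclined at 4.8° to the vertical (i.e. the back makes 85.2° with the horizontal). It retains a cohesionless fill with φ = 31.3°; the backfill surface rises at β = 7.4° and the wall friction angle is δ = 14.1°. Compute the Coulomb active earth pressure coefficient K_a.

K_a = sin²(α+φ) / [sin²α · sin(α−δ) · (1 + √{sin(φ+δ)sin(φ−β) / (sin(α−δ)sin(α+β))})²].
With α = 85.2°, φ = 31.3°, δ = 14.1°, β = 7.4°: K_a = 0.3537.

0.354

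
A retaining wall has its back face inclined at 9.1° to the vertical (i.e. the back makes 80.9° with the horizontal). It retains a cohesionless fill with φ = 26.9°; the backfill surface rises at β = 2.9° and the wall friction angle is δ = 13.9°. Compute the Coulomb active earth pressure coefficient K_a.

K_a = sin²(α+φ) / [sin²α · sin(α−δ) · (1 + √{sin(φ+δ)sin(φ−β) / (sin(α−δ)sin(α+β))})²].
With α = 80.9°, φ = 26.9°, δ = 13.9°, β = 2.9°: K_a = 0.4265.

0.427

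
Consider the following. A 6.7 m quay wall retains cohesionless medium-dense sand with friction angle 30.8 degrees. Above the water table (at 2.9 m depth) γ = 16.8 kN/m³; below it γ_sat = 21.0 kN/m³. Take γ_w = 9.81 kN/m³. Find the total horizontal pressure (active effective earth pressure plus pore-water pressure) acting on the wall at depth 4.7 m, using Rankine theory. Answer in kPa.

K_a = (1 − sin φ)/(1 + sin φ) = 0.3227.
γ' = 21.0 − 9.81 = 11.19 kN/m³.
Effective vertical stress at 4.7 m: σ'_v = 16.8×2.9 + 11.19×1.80 = 68.86 kPa.
σ'_h = K_a σ'_v = 0.3227 × 68.86 = 22.22 kPa; u = γ_w × 1.80 = 17.66 kPa.
Total σ_h = 22.22 + 17.66 = 39.88 kPa.

39.9 kPa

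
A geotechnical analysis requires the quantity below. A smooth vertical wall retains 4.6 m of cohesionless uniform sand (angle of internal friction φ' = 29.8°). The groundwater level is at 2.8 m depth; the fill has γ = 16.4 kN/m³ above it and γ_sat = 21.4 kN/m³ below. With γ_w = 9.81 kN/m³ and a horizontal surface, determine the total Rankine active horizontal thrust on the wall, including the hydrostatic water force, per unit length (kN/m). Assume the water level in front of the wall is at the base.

K_a = tan²(45° − φ/2) = 0.3360.
γ' = 21.4 − 9.81 = 11.59 kN/m³. Depth below WT = 1.8 m.
σ'_h at WT = K_a γ d_w = 15.43 kPa; at base = 15.43 + K_a γ' × 1.8 = 22.44 kPa.
P₁ (0–2.8 m) = ½×15.43×2.8 = 21.60. P₂ (2.8–4.6 m) = ½(15.43+22.44)×1.8 = 34.08.
P_w = ½ γ_w h₂² = 0.5×9.81×1.8² = 15.89. Total = 21.60+34.08+15.89 = 71.58 kN/m.

71.6 kN/m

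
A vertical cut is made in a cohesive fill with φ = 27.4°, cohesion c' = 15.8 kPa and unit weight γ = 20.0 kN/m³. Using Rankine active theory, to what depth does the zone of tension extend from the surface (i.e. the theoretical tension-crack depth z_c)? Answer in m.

K_a = tan²(45° − 27.4°/2) = 0.3697; √K_a = 0.6080.
The active pressure is zero where K_a γ z = 2c√K_a, so z_c = 2c/(γ√K_a) = 2×15.8/(20.0×0.6080) = 2.599 m.

2.60 m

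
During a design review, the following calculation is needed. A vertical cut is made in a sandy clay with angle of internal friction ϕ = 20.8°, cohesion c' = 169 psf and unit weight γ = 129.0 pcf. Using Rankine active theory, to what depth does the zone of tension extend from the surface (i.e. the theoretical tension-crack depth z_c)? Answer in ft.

K_a = tan²(45° − 20.8°/2) = 0.4759; √K_a = 0.6899.
The active pressure is zero where K_a γ z = 2c√K_a, so z_c = 2c/(γ√K_a) = 2×169/(129.0×0.6899) = 3.798 ft.

3.80 ft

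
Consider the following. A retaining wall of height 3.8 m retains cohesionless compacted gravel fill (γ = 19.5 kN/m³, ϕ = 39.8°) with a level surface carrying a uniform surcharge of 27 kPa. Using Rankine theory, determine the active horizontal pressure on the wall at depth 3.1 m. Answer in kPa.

K_a = (1 − sin φ)/(1 + sin φ) = 0.2194.
σ_v = γz + q = 19.5 × 3.1 + 27 = 87.45 kPa.
σ_h = K_a σ_v = 0.2194 × 87.45 = 19.19 kPa.

19.2 kPa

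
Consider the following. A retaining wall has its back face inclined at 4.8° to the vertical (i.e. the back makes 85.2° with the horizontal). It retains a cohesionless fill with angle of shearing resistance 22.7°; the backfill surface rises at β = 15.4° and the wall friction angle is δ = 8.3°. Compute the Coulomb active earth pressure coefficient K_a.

K_a = sin²(α+φ) / [sin²α · sin(α−δ) · (1 + √{sin(φ+δ)sin(φ−β) / (sin(α−δ)sin(α+β))})²].
With α = 85.2°, φ = 22.7°, δ = 8.3°, β = 15.4°: K_a = 0.5884.

0.588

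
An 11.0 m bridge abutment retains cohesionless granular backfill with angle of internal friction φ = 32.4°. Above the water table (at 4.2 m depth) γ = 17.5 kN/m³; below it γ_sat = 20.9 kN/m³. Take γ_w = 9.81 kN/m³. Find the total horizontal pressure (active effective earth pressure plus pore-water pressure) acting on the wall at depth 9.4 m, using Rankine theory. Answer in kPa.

90.7 kPa

K_a = (1 − sin φ)/(1 + sin φ) = 0.3022.
γ' = 20.9 − 9.81 = 11.09 kN/m³.
Effective vertical stress at 9.4 m: σ'_v = 17.5×4.2 + 11.09×5.20 = 131.2 kPa.
σ'_h = K_a σ'_v = 0.3022 × 131.2 = 39.64 kPa; u = γ_w × 5.20 = 51.01 kPa.
Total σ_h = 39.64 + 51.01 = 90.65 kPa.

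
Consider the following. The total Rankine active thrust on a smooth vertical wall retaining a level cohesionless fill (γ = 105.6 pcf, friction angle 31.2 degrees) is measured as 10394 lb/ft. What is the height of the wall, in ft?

K_a = 0.3175. P_a = ½ K_a γ H² ⇒ H = √(2P_a/(K_a γ)).
H = √(2×10394/(0.3175×105.6)) = 24.90 ft.

24.9 ft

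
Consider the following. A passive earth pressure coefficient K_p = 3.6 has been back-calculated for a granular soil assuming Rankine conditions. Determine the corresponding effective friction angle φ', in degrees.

34.4°

K_p = (1+sin φ)/(1−sin φ) ⇒ sin φ = (K_p − 1)/(K_p + 1) = 0.5652.
φ = arcsin(0.5652) = 34.42°.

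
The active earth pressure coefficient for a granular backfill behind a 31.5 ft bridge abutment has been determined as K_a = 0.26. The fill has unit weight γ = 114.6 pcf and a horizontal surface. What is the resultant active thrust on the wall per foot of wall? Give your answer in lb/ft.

P = ½ K_a γ H² = 0.5 × 0.26 × 114.6 × 31.5² = 14780 lb/ft.

14800 lb/ft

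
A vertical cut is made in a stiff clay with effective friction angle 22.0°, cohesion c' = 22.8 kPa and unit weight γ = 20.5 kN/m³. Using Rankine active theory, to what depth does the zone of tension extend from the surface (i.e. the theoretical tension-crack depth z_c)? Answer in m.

3.30 m

K_a = tan²(45° − 22.0°/2) = 0.4550; √K_a = 0.6745.
The active pressure is zero where K_a γ z = 2c√K_a, so z_c = 2c/(γ√K_a) = 2×22.8/(20.5×0.6745) = 3.298 m.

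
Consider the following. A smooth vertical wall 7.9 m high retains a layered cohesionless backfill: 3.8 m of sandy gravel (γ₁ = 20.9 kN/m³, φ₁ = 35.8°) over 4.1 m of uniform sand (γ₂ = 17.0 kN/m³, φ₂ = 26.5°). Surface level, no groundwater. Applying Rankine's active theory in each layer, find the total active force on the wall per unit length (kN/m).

219 kN/m

K_a1 = tan²(45°−35.8°/2) = 0.2619; K_a2 = tan²(45°−26.5°/2) = 0.3829.
Layer 1: σ at base = K_a1 γ₁ h₁ = 20.80 kPa; P₁ = ½×20.80×3.8 = 39.51.
Layer 2: σ_v at top = γ₁h₁ = 79.42; σ_h top = K_a2×79.42 = 30.41; σ_h base = K_a2×(79.42+17.0×4.1) = 57.10.
P₂ = ½(30.41+57.10)×4.1 = 179.4. Total P_a = 39.51+179.4 = 218.9 kN/m.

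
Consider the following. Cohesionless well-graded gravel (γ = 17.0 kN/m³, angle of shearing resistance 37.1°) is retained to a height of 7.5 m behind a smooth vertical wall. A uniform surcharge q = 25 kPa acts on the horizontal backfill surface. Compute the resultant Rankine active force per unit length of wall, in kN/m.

K_a = tan²(45° − φ/2) = 0.2475.
Soil triangle: ½ K_a γ H² = 0.5×0.2475×17.0×7.5² = 118.3 kN/m.
Surcharge rectangle: K_a q H = 0.2475×25×7.5 = 46.41 kN/m.
Total = 118.3 + 46.41 = 164.7 kN/m.

165 kN/m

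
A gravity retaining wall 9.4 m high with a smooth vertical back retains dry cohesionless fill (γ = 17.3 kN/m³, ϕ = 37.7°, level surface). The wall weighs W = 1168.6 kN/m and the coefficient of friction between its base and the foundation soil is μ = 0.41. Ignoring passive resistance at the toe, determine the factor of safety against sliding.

K_a = tan²(45° − 37.7°/2) = 0.2411.
P_a = ½K_aγH² = 0.5×0.2411×17.3×9.4² = 184.2 kN/m, acting at H/3 = 3.133 m above the base.
FS_sliding = μW / P_a = 0.41×1168.6 / 184.2 = 2.600.

2.60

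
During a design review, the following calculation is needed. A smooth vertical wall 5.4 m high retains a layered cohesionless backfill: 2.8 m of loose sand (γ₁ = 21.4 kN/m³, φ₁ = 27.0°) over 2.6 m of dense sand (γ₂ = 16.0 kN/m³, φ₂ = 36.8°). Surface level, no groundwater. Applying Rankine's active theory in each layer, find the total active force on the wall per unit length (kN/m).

K_a1 = tan²(45°−27.0°/2) = 0.3755; K_a2 = tan²(45°−36.8°/2) = 0.2508.
Layer 1: σ at base = K_a1 γ₁ h₁ = 22.50 kPa; P₁ = ½×22.50×2.8 = 31.50.
Layer 2: σ_v at top = γ₁h₁ = 59.92; σ_h top = K_a2×59.92 = 15.03; σ_h base = K_a2×(59.92+16.0×2.6) = 25.46.
P₂ = ½(15.03+25.46)×2.6 = 52.63. Total P_a = 31.50+52.63 = 84.13 kN/m.

84.1 kN/m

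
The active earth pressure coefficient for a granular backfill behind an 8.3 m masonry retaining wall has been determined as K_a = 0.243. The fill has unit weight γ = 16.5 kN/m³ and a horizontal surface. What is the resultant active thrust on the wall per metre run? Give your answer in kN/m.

P = ½ K_a γ H² = 0.5 × 0.243 × 16.5 × 8.3² = 138.1 kN/m.

138 kN/m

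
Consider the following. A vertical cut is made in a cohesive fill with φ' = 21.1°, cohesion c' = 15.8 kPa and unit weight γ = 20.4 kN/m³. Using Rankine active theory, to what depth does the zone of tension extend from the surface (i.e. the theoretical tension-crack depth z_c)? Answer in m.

K_a = tan²(45° − 21.1°/2) = 0.4706; √K_a = 0.6860.
The active pressure is zero where K_a γ z = 2c√K_a, so z_c = 2c/(γ√K_a) = 2×15.8/(20.4×0.6860) = 2.258 m.

2.26 m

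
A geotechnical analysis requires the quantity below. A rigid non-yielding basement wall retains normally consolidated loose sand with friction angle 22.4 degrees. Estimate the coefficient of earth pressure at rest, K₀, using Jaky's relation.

K₀ = 1 − sin φ' = 1 − sin 22.4° = 0.6189.

0.619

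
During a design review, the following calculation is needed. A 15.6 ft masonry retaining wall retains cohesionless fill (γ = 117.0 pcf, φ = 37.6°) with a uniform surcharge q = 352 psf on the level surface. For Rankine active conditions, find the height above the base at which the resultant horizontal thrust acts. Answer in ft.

5.92 ft

K_a = 0.2421.
Triangular part P₁ = ½K_aγH² = 3447 at H/3 = 5.200 ft; rectangular part P₂ = K_a q H = 1330 at H/2 = 7.800 ft.
ȳ = (P₁·5.200 + P₂·7.800)/(P₁+P₂) = 5.924 ft.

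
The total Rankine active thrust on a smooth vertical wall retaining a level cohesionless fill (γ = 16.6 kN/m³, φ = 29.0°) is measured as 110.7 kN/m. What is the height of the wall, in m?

K_a = 0.3470. P_a = ½ K_a γ H² ⇒ H = √(2P_a/(K_a γ)).
H = √(2×110.7/(0.3470×16.6)) = 6.200 m.

6.20 m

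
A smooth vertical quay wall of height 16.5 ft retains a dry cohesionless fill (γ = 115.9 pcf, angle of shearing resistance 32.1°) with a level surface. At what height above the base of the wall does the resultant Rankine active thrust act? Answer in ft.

K_a = 0.3060.
The pressure distribution is triangular, so the resultant acts at H/3 above the base = 16.5/3 = 5.500 ft.

5.50 ft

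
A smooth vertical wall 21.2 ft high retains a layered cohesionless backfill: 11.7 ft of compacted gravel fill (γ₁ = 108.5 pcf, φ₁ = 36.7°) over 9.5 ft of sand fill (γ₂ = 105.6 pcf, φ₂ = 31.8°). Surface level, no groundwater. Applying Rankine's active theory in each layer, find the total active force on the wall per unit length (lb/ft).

7080 lb/ft

K_a1 = tan²(45°−36.7°/2) = 0.2519; K_a2 = tan²(45°−31.8°/2) = 0.3098.
Layer 1: σ at base = K_a1 γ₁ h₁ = 319.7 psf; P₁ = ½×319.7×11.7 = 1870.
Layer 2: σ_v at top = γ₁h₁ = 1269; σ_h top = K_a2×1269 = 393.3; σ_h base = K_a2×(1269+105.6×9.5) = 704.1.
P₂ = ½(393.3+704.1)×9.5 = 5212. Total P_a = 1870+5212 = 7083 lb/ft.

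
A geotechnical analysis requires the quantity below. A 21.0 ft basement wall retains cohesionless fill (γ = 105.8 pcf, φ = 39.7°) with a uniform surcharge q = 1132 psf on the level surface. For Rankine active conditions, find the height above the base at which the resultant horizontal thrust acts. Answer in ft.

K_a = 0.2204.
Triangular part P₁ = ½K_aγH² = 5142 at H/3 = 7.000 ft; rectangular part P₂ = K_a q H = 5240 at H/2 = 10.50 ft.
ȳ = (P₁·7.000 + P₂·10.50)/(P₁+P₂) = 8.766 ft.

8.77 ft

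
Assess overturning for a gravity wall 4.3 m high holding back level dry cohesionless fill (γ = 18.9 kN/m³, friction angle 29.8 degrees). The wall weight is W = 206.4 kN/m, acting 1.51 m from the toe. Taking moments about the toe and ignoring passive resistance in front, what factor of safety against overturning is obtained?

3.70

K_a = tan²(45° − 29.8°/2) = 0.3360.
P_a = ½K_aγH² = 0.5×0.3360×18.9×4.3² = 58.71 kN/m, acting at H/3 = 1.433 m above the base.
Overturning moment M_o = P_a × H/3 = 58.71 × 1.433 = 84.16.
Resisting moment M_r = W × 1.51 = 206.4 × 1.51 = 311.7.
FS_overturning = M_r/M_o = 311.7/84.16 = 3.703.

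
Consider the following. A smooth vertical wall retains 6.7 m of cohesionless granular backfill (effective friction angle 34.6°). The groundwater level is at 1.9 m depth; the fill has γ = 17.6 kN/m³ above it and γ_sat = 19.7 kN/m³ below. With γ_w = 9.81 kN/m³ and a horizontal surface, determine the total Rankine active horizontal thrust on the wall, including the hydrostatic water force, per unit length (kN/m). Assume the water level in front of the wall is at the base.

K_a = tan²(45° − φ/2) = 0.2756.
γ' = 19.7 − 9.81 = 9.890 kN/m³. Depth below WT = 4.8 m.
σ'_h at WT = K_a γ d_w = 9.217 kPa; at base = 9.217 + K_a γ' × 4.8 = 22.30 kPa.
P₁ (0–1.9 m) = ½×9.217×1.9 = 8.756. P₂ (1.9–6.7 m) = ½(9.217+22.30)×4.8 = 75.65.
P_w = ½ γ_w h₂² = 0.5×9.81×4.8² = 113.0. Total = 8.756+75.65+113.0 = 197.4 kN/m.

197 kN/m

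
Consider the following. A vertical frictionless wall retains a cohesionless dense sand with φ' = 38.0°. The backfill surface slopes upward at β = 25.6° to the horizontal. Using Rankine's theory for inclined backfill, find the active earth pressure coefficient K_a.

K_a = cos β · (cos β − √(cos²β − cos²φ)) / (cos β + √(cos²β − cos²φ)).
cos β = 0.9018, cos φ = 0.7880, √(cos²β − cos²φ) = 0.4386.
K_a = 0.9018 × (0.9018 − 0.4386)/(0.9018 + 0.4386) = 0.3117.

0.312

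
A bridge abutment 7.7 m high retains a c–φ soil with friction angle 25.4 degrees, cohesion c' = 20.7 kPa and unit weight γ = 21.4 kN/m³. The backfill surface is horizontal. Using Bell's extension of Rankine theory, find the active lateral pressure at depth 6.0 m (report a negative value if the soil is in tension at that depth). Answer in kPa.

25.1 kPa

K_a = (1 − sin φ)/(1 + sin φ) = 0.3996.
σ_a = K_a γ z − 2c√K_a = 0.3996×21.4×6.0 − 2×20.7×0.6322 = 25.14 kPa.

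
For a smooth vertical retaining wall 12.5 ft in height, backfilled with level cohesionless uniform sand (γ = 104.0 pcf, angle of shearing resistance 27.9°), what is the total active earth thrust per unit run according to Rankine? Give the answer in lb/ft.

2950 lb/ft

K_a = tan²(45° − φ/2) = 0.3625.
P_a = ½ K_a γ H² = 0.5 × 0.3625 × 104.0 × 12.5² = 2945 lb/ft.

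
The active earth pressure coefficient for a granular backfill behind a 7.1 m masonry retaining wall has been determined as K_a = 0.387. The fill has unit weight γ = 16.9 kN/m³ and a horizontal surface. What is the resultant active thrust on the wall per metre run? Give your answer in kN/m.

P = ½ K_a γ H² = 0.5 × 0.387 × 16.9 × 7.1² = 164.8 kN/m.

165 kN/m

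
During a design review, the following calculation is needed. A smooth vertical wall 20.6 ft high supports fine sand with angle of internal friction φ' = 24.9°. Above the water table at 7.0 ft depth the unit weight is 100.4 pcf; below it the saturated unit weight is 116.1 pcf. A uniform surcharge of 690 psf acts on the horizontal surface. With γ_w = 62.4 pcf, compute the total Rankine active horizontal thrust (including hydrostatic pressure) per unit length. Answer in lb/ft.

K_a = tan²(45° − φ/2) = 0.4074.
γ' = 116.1 − 62.4 = 53.70 pcf. h₂ = H − d_w = 13.6 ft.
σ'_h: at surface K_a·q = 281.1; at WT K_a(q+γd_w) = 567.5; at base K_a(q+γd_w+γ'h₂) = 865.0 psf.
P₁ = ½(281.1+567.5)×7.0 = 2970; P₂ = ½(567.5+865.0)×13.6 = 9741; P_w = ½γ_w h₂² = 5771.
Total = 2970+9741+5771 = 18480 lb/ft.

18500 lb/ft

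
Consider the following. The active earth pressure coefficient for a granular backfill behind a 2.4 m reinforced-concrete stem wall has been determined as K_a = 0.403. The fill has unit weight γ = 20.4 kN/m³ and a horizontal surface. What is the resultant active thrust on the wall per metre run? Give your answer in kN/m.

23.7 kN/m

P = ½ K_a γ H² = 0.5 × 0.403 × 20.4 × 2.4² = 23.68 kN/m.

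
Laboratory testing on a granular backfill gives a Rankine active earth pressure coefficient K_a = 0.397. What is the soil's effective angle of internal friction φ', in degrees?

K_a = tan²(45° − φ/2) ⇒ 45° − φ/2 = arctan(√0.397) = 32.21°.
φ = 2(45° − 32.21°) = 25.57°.

25.6°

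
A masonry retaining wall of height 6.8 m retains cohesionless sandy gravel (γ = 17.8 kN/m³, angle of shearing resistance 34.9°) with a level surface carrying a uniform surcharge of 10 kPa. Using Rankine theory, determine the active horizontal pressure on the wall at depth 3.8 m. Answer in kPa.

K_a = (1 − sin φ)/(1 + sin φ) = 0.2721.
σ_v = γz + q = 17.8 × 3.8 + 10 = 77.64 kPa.
σ_h = K_a σ_v = 0.2721 × 77.64 = 21.13 kPa.

21.1 kPa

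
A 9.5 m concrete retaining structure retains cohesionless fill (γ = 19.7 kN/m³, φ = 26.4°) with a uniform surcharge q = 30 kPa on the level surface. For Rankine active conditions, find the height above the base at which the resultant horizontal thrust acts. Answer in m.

K_a = 0.3844.
Triangular part P₁ = ½K_aγH² = 341.7 at H/3 = 3.167 m; rectangular part P₂ = K_a q H = 109.6 at H/2 = 4.750 m.
ȳ = (P₁·3.167 + P₂·4.750)/(P₁+P₂) = 3.551 m.

3.55 m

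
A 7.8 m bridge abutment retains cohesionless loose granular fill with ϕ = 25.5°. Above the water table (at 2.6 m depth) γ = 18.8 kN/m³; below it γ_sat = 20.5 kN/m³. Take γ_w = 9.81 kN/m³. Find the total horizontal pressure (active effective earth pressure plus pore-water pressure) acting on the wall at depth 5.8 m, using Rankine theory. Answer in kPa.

K_a = (1 − sin φ)/(1 + sin φ) = 0.3981.
γ' = 20.5 − 9.81 = 10.69 kN/m³.
Effective vertical stress at 5.8 m: σ'_v = 18.8×2.6 + 10.69×3.20 = 83.09 kPa.
σ'_h = K_a σ'_v = 0.3981 × 83.09 = 33.08 kPa; u = γ_w × 3.20 = 31.39 kPa.
Total σ_h = 33.08 + 31.39 = 64.47 kPa.

64.5 kPa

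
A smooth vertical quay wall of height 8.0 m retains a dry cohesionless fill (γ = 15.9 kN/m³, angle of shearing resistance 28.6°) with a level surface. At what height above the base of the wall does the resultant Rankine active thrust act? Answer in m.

K_a = 0.3525.
The pressure distribution is triangular, so the resultant acts at H/3 above the base = 8.0/3 = 2.667 m.

2.67 m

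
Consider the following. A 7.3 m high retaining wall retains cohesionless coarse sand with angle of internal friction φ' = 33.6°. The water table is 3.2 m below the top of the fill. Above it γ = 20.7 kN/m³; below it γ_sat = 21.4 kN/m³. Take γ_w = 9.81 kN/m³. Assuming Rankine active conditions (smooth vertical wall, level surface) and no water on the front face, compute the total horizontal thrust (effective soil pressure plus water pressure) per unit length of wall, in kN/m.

K_a = tan²(45° − φ/2) = 0.2875.
γ' = 21.4 − 9.81 = 11.59 kN/m³. Depth below WT = 4.1 m.
σ'_h at WT = K_a γ d_w = 19.04 kPa; at base = 19.04 + K_a γ' × 4.1 = 32.71 kPa.
P₁ (0–3.2 m) = ½×19.04×3.2 = 30.47. P₂ (3.2–7.3 m) = ½(19.04+32.71)×4.1 = 106.1.
P_w = ½ γ_w h₂² = 0.5×9.81×4.1² = 82.45. Total = 30.47+106.1+82.45 = 219.0 kN/m.

219 kN/m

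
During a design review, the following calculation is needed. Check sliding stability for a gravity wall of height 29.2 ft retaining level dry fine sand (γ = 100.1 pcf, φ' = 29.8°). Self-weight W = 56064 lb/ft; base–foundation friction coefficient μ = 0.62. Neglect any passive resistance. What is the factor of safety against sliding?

K_a = tan²(45° − 29.8°/2) = 0.3360.
P_a = ½K_aγH² = 0.5×0.3360×100.1×29.2² = 14340 lb/ft, acting at H/3 = 9.733 ft above the base.
FS_sliding = μW / P_a = 0.62×56064 / 14340 = 2.424.

2.42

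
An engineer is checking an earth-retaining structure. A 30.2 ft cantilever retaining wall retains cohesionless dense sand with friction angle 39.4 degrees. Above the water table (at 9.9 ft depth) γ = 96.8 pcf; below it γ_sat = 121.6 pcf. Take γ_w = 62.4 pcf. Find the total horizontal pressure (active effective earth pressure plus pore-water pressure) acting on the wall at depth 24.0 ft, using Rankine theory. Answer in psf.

1280 psf

K_a = (1 − sin φ)/(1 + sin φ) = 0.2234.
γ' = 121.6 − 62.4 = 59.20 pcf.
Effective vertical stress at 24.0 ft: σ'_v = 96.8×9.9 + 59.20×14.1 = 1793 psf.
σ'_h = K_a σ'_v = 0.2234 × 1793 = 400.6 psf; u = γ_w × 14.1 = 879.8 psf.
Total σ_h = 400.6 + 879.8 = 1280 psf.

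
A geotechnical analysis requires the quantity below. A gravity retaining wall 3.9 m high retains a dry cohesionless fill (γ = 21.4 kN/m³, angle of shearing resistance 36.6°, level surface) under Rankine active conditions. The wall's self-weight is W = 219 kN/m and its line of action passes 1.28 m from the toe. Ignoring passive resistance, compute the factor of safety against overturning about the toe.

K_a = tan²(45° − 36.6°/2) = 0.2530.
P_a = ½K_aγH² = 0.5×0.2530×21.4×3.9² = 41.17 kN/m, acting at H/3 = 1.300 m above the base.
Overturning moment M_o = P_a × H/3 = 41.17 × 1.300 = 53.52.
Resisting moment M_r = W × 1.28 = 219 × 1.28 = 280.3.
FS_overturning = M_r/M_o = 280.3/53.52 = 5.238.

5.24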